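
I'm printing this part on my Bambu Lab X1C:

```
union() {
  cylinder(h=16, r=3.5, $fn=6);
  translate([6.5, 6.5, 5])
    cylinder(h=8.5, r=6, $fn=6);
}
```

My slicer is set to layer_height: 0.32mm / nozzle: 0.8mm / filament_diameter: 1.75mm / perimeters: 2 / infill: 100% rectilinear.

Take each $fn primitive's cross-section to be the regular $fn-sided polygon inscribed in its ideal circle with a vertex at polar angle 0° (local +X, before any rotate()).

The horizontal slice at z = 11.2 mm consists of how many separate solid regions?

At z = 11.2 mm: the r=3.5 cylinder contributes a regular 6-gon of circumradius 3.5; the r=6 cylinder at (6.5, 6.5) gives a regular 6-gon of circumradius 6 (constant along its height); Taking the union: the 2 present regions are separate (no shared area or edge), so areas and boundary lengths simply add and each stays a separate island — 2 connected regions. The result has 2 disconnected regions.

2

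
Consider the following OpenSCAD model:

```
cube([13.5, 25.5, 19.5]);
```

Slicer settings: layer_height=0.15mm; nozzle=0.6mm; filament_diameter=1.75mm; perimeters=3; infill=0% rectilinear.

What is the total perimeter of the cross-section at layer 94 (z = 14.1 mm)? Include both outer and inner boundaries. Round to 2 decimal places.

78.00 mm

At z = 14.1 mm: the cube is present — its section is the full 13.5×25.5 rectangle (perimeter 78.00 mm). Overall, the cross-section is a single solid region. Total boundary length (outer) = 78.00 mm.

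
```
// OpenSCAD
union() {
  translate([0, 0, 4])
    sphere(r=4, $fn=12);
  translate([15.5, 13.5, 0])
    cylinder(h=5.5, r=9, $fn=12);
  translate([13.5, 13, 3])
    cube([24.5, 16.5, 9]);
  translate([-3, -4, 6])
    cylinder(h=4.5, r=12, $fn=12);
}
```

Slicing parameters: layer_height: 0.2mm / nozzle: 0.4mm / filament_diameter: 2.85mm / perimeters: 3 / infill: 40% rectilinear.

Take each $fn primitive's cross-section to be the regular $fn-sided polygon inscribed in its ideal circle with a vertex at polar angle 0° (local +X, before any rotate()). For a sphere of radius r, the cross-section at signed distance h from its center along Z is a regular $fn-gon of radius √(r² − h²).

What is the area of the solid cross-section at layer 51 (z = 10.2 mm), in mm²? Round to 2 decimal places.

At z = 10.2 mm: the sphere does not reach this height (|z−center|=6.200 > r=4); the cylinder at (15.5, 13.5) does not reach this height (z outside [0, 5.5]); the 24.5×16.5 cube at (13.5, 13) contributes its full rectangle (area 404.25 mm²); the r=12 cylinder at (-3, -4) contributes a regular 12-gon of circumradius 12 (area = (12/2)·12.000²·sin(360°/12) = 432.00 mm²); Combining (union): the 2 present regions are separate (no shared area or edge), so areas and boundary lengths simply add and each stays a separate island — area = 836.25 mm². Overall, the cross-section has 2 separate islands. Net area = 836.25 mm².

836.25 mm²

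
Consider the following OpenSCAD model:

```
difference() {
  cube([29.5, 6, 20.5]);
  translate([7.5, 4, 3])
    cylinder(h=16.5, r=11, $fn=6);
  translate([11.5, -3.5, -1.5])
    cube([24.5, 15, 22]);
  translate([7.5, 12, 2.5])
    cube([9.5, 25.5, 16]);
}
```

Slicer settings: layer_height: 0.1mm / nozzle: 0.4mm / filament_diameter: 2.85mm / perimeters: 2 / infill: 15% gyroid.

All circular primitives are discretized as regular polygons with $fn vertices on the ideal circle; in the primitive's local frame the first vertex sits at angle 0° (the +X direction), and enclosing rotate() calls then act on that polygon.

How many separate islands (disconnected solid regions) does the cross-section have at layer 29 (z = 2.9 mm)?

At z = 2.9 mm: the cube (footprint 29.5×6) is included at this height; the cylinder at (7.5, 4) does not reach this height (z outside [3, 19.5]); the cube at (11.5, -3.5) is present — its section is the full 24.5×15 rectangle; the 9.5×25.5 cube at (7.5, 12) contributes its full rectangle; Taking the first minus the rest: starting from the 29.5×6 cube, the 24.5×15 cube at (11.5, -3.5) partially overlaps it — only the 108.00 mm² overlap (of its 367.50 mm²) is removed, clipping the outline; the 9.5×25.5 cube at (7.5, 12) misses the remaining region (no effect) — 1 connected region. Overall, the cross-section is a single solid region. Island count = 1.

1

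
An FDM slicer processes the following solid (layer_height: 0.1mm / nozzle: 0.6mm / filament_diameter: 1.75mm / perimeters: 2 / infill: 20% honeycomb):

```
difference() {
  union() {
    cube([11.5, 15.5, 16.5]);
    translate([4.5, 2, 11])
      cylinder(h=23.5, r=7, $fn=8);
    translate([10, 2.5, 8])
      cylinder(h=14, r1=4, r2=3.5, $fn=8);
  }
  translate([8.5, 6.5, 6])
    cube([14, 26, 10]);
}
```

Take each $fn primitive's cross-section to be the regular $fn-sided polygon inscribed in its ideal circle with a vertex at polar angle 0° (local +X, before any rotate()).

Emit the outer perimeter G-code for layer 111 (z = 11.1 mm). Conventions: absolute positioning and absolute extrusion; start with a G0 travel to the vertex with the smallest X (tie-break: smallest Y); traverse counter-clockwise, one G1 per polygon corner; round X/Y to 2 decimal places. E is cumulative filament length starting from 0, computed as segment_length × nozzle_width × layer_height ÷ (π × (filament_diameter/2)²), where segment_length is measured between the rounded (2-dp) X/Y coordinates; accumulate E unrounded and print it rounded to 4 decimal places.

G0 X-2.50 Y2.00 Z11.10
G1 X-0.45 Y-2.95 E0.1336
G1 X4.50 Y-5.00 E0.2673
G1 X9.45 Y-2.95 E0.4009
G1 X10.12 Y-1.34 E0.4444
G1 X12.75 Y-0.25 E0.5155
G1 X13.89 Y2.50 E0.5897
G1 X12.75 Y5.25 E0.6640
G1 X11.50 Y5.77 E0.6978
G1 X11.50 Y6.50 E0.7160
G1 X8.50 Y6.50 E0.7908
G1 X8.50 Y15.50 E1.0153
G1 X0.00 Y15.50 E1.2273
G1 X0.00 Y7.14 E1.4359
G1 X-0.45 Y6.95 E1.4481
G1 X-2.50 Y2.00 E1.5817

At z = 11.1 mm: the cube is present — its section is the full 11.5×15.5 rectangle; the r=7 cylinder at (4.5, 2) contributes a regular 8-gon of circumradius 7; the cone at (10, 2.5): at t=0.221 of its height the radius interpolates to r₁+(r₂−r₁)t = 3.889, giving a regular 8-gon of that circumradius; Taking the union: the regions partially overlap (shared area 115.17 mm²), so overlapping operands fuse into one piece — 1 connected region; the cube at (8.5, 6.5) (footprint 14×26) is included at this height; After the difference (first − rest): starting from the result so far, the 14×26 cube at (8.5, 6.5) partially overlaps it — only the 27.00 mm² overlap (of its 364.00 mm²) is removed, clipping the outline — 1 connected region. The outline is a single polygon with 15 vertices. Extrusion per mm of travel: 0.6 × 0.1 / (π × 0.875²) = 0.024945. Accumulating E over each segment gives final E = 1.5817.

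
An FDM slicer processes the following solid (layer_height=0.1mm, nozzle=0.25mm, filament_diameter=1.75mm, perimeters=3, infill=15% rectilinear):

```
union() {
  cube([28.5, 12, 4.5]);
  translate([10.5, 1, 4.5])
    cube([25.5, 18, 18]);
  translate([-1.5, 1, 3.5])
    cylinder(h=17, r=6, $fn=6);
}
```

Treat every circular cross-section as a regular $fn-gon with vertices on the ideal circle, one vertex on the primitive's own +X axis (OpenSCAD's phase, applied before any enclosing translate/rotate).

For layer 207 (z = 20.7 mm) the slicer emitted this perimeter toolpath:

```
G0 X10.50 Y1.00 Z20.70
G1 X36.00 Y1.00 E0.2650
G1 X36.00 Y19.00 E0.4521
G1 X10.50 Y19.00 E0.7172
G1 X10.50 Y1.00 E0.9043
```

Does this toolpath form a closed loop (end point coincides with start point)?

Start point (G0): (10.50, 1.00). End point (last G1): the path returns to the start — closed.

yes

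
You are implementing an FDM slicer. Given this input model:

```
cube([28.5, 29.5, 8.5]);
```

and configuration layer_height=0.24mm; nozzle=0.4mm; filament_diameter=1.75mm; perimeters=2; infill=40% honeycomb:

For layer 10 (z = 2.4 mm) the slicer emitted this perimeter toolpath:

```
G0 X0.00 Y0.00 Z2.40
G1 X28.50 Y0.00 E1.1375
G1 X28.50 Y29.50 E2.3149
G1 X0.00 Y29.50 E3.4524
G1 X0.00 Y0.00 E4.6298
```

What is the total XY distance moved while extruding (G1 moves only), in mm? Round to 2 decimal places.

116.00 mm

Sum the Euclidean lengths of each G1 segment: total = 116.00 mm.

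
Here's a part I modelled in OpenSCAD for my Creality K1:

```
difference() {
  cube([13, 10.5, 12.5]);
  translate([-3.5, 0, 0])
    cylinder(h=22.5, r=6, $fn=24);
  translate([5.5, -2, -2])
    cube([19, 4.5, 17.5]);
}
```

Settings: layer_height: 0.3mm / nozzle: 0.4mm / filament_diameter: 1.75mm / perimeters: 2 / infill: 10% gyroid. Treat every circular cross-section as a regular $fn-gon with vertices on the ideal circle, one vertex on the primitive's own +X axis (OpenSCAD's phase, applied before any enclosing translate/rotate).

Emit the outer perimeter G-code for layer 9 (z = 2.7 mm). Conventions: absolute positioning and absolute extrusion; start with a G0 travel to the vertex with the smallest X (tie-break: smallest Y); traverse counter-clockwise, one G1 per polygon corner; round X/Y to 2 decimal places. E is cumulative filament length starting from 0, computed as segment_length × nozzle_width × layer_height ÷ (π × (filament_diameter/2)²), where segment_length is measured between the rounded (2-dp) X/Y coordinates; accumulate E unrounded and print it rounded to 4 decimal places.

At z = 2.7 mm: the cube (footprint 13×10.5) is included at this height; the cylinder at (-3.5, 0): section is a regular 24-gon, circumradius r=6; the cube at (5.5, -2) is present — its section is the full 19×4.5 rectangle; After the difference (first − rest): starting from the 13×10.5 cube, the r=6 cylinder at (-3.5, 0) partially overlaps it — only the 8.34 mm² overlap (of its 111.81 mm²) is removed, clipping the outline; the 19×4.5 cube at (5.5, -2) partially overlaps it — only the 18.75 mm² overlap (of its 85.50 mm²) is removed, clipping the outline — 1 connected region. The outline is a single polygon with 10 vertices. Extrusion per mm of travel: 0.4 × 0.3 / (π × 0.875²) = 0.049890. Accumulating E over each segment gives final E = 2.2612.

G0 X0.00 Y4.81 Z2.70
G1 X0.74 Y4.24 E0.0466
G1 X1.70 Y3.00 E0.1248
G1 X2.30 Y1.55 E0.2031
G1 X2.50 Y0.00 E0.2811
G1 X5.50 Y0.00 E0.4308
G1 X5.50 Y2.50 E0.5555
G1 X13.00 Y2.50 E0.9297
G1 X13.00 Y10.50 E1.3288
G1 X0.00 Y10.50 E1.9774
G1 X0.00 Y4.81 E2.2612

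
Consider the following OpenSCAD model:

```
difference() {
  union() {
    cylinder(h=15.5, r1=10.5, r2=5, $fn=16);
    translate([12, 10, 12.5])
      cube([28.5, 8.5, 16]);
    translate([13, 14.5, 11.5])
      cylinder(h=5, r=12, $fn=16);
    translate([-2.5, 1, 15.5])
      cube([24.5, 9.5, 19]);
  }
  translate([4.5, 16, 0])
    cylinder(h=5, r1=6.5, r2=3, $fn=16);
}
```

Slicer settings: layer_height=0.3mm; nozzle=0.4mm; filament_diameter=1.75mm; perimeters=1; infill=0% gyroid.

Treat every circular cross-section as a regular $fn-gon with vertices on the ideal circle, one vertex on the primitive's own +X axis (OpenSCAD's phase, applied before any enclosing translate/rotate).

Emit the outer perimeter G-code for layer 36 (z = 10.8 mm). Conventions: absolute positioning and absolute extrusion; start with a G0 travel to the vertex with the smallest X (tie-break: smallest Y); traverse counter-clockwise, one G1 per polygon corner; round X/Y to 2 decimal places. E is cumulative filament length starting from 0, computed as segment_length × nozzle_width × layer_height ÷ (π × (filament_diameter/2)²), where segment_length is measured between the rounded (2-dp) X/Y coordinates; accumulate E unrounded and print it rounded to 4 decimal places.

At z = 10.8 mm: the cone: at t=0.697 of its height the radius interpolates to r₁+(r₂−r₁)t = 6.668, giving a regular 16-gon of that circumradius; the cube at (12, 10) does not reach this height (z outside [12.5, 28.5]); the cylinder at (13, 14.5) is not intersected at this z (z outside [11.5, 16.5]); the cube at (-2.5, 1) does not reach this height (z outside [15.5, 34.5]); Combining (union): only the cone is present, so the union is just that shape — 1 connected region; the cone at (4.5, 16) is absent (z outside [0, 5]); Taking the first minus the rest: none of the subtracted shapes is present at this height, so that combined region is unchanged — 1 connected region. The outline is a single polygon with 16 vertices. Extrusion per mm of travel: 0.4 × 0.3 / (π × 0.875²) = 0.049890. Accumulating E over each segment gives final E = 2.0763.

G0 X-6.67 Y0.00 Z10.80
G1 X-6.16 Y-2.55 E0.1297
G1 X-4.71 Y-4.71 E0.2595
G1 X-2.55 Y-6.16 E0.3893
G1 X0.00 Y-6.67 E0.5191
G1 X2.55 Y-6.16 E0.6488
G1 X4.71 Y-4.71 E0.7786
G1 X6.16 Y-2.55 E0.9084
G1 X6.67 Y0.00 E1.0381
G1 X6.16 Y2.55 E1.1679
G1 X4.71 Y4.71 E1.2977
G1 X2.55 Y6.16 E1.4275
G1 X0.00 Y6.67 E1.5572
G1 X-2.55 Y6.16 E1.6869
G1 X-4.71 Y4.71 E1.8167
G1 X-6.16 Y2.55 E1.9465
G1 X-6.67 Y0.00 E2.0763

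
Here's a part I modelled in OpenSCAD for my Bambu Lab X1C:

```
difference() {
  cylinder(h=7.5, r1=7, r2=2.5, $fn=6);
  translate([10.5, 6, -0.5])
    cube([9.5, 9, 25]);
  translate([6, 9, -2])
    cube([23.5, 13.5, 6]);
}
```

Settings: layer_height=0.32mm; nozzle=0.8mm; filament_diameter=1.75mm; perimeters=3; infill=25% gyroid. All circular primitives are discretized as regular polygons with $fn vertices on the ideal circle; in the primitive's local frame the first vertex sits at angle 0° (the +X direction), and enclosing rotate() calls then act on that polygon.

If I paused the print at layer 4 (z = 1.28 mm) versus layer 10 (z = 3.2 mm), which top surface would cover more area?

Layer 4 (z = 1.28): the cone: at t=0.171 of its height the radius interpolates to r₁+(r₂−r₁)t = 6.232, giving a regular 6-gon of that circumradius (area = (6/2)·6.232²·sin(360°/6) = 100.90 mm²); the cube at (10.5, 6) is present — its section is the full 9.5×9 rectangle (area 85.50 mm²); the cube at (6, 9) is present — its section is the full 23.5×13.5 rectangle (area 317.25 mm²); Taking the first minus the rest: starting from the cone (100.90 mm²), the 9.5×9 cube at (10.5, 6) misses the remaining region (no effect); the 23.5×13.5 cube at (6, 9) misses the remaining region (no effect) — area = 100.90 mm². So its area = 100.90 mm². Layer 10 (z = 3.2): the cone contributes a regular 6-gon of circumradius 5.080 (interpolated between r1=7 and r2=2.5 at t=0.427) (area = (6/2)·5.080²·sin(360°/6) = 67.05 mm²); the 9.5×9 cube at (10.5, 6) contributes its full rectangle (area 85.50 mm²); the cube at (6, 9) is present — its section is the full 23.5×13.5 rectangle (area 317.25 mm²); Taking the first minus the rest: starting from the cone (67.05 mm²), the 9.5×9 cube at (10.5, 6) misses the remaining region (no effect); the 23.5×13.5 cube at (6, 9) misses the remaining region (no effect) — area = 67.05 mm². So its area = 67.05 mm². Layer 4 is larger (100.90 vs 67.05 mm²).

layer 4 (z = 1.28 mm)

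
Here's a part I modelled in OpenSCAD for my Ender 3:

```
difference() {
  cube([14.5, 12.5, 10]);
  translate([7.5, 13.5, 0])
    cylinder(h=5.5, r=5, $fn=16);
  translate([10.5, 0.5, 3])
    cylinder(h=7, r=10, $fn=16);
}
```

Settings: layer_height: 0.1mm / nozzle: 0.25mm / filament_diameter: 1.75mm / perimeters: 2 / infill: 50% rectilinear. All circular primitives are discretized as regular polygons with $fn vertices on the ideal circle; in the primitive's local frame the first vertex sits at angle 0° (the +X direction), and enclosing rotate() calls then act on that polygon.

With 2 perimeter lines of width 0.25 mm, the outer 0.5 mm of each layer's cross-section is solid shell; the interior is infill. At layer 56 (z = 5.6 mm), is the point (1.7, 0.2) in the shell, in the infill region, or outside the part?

At z = 5.6 mm: the 14.5×12.5 cube contributes its full rectangle; the cylinder at (7.5, 13.5) does not reach this height (z outside [0, 5.5]); the r=10 cylinder at (10.5, 0.5) contributes a regular 16-gon of circumradius 10; Subtracting the remaining from the first: starting from the 14.5×12.5 cube, the r=10 cylinder at (10.5, 0.5) partially overlaps it — only the 121.91 mm² overlap (of its 306.15 mm²) is removed, clipping the outline — 1 connected region. Overall, the cross-section is a single solid region. The nearest boundary edge runs (0.50, 0.50)→(0.60, 0.00); distance from the point to it = 1.12 mm. The point is not inside any of the regions above, so it lies outside the cross-section (1.12 mm from the nearest boundary).

outside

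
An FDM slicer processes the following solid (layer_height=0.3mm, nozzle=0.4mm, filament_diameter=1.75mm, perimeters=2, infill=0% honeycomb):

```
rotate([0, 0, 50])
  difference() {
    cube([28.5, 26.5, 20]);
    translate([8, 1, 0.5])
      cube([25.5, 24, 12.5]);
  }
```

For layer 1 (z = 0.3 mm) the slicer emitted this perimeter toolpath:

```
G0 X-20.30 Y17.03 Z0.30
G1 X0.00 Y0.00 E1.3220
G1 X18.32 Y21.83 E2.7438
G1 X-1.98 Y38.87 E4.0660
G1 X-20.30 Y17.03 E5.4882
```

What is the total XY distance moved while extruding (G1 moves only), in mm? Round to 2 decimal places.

Sum the Euclidean lengths of each G1 segment: total = 110.01 mm.

110.01 mm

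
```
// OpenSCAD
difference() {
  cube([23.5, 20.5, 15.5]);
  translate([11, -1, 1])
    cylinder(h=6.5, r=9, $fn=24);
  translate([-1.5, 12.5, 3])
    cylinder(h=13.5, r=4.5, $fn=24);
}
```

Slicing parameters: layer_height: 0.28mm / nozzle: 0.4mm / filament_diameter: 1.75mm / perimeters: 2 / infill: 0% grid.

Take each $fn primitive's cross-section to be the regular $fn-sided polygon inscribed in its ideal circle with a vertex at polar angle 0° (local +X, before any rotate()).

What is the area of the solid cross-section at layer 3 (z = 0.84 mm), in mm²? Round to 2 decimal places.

At z = 0.84 mm: the cube (footprint 23.5×20.5) is included at this height (area 481.75 mm²); the cylinder at (11, -1) is not intersected at this z (z outside [1, 7.5]); the cylinder at (-1.5, 12.5) is absent (z outside [3, 16.5]); After the difference (first − rest): none of the subtracted shapes is present at this height, so the 23.5×20.5 cube is unchanged — area = 481.75 mm². Overall, the cross-section is a single solid region. Net area = 481.75 mm².

481.75 mm²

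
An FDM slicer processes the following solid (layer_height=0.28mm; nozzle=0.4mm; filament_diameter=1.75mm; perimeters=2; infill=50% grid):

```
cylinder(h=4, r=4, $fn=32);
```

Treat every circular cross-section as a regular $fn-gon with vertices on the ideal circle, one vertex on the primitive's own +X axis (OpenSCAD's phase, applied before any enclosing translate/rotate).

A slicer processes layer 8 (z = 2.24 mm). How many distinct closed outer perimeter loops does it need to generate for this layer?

1

At z = 2.24 mm: the cylinder: section is a regular 32-gon, circumradius r=4. The result has 1 disconnected region.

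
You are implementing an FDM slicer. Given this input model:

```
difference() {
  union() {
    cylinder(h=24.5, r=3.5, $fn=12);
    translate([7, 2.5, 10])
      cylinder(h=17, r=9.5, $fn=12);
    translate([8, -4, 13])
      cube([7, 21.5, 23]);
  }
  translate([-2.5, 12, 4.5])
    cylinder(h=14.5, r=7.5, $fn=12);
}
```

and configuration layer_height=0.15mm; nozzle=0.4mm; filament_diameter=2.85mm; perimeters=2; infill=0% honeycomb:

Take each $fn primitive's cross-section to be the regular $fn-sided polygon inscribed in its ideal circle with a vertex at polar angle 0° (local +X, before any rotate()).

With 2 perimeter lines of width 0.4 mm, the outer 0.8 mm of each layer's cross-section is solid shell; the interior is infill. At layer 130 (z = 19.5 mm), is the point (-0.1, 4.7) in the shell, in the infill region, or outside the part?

At z = 19.5 mm: the r=3.5 cylinder contributes a regular 12-gon of circumradius 3.5; the r=9.5 cylinder at (7, 2.5) gives a regular 12-gon of circumradius 9.5 (constant along its height); the 7×21.5 cube at (8, -4) contributes its full rectangle; Combining (union): the regions partially overlap (shared area 127.98 mm²), so overlapping operands fuse into one piece — 1 connected region; the cylinder at (-2.5, 12) is not intersected at this z (z outside [4.5, 19]); Subtracting the remaining from the first: none of the subtracted shapes is present at this height, so the result so far is unchanged — 1 connected region. Overall, the cross-section is a single solid region. The nearest boundary edge runs (-2.50, 2.50)→(-1.23, 7.25); distance from the point to it = 1.75 mm. The point is inside the cross-section and 1.75 mm from the nearest boundary — more than the 0.8 mm shell width (2 × 0.4), so it's in the infill interior.

infill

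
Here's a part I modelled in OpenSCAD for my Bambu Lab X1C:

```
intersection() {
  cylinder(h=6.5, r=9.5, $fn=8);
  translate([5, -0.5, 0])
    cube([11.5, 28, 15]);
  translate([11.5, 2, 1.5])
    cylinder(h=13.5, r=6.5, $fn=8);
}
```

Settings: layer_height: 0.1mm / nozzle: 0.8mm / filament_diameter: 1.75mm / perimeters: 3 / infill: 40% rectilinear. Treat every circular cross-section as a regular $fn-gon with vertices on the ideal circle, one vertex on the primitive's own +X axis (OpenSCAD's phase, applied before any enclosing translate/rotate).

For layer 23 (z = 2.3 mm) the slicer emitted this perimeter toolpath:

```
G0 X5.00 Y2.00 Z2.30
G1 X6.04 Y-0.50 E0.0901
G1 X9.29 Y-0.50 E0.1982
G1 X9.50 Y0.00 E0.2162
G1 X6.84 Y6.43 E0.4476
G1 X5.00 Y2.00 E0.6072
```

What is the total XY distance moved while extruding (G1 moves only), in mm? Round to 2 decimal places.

18.26 mm

Sum the Euclidean lengths of each G1 segment: total = 18.26 mm.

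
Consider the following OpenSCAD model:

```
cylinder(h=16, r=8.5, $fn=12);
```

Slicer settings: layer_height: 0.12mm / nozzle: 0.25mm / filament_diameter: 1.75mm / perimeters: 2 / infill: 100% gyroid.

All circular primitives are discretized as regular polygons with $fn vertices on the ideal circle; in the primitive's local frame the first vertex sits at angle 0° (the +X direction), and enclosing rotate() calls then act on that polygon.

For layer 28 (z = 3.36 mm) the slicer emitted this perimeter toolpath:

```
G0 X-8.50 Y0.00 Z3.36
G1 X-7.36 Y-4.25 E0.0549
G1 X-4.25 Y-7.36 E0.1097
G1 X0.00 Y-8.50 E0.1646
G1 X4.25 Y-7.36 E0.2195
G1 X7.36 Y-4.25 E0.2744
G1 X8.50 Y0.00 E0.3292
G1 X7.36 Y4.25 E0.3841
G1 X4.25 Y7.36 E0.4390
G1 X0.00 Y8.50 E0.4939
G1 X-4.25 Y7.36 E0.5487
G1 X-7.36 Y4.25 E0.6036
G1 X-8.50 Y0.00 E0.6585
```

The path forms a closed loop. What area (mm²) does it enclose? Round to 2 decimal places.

Apply the shoelace formula to the sequence of (X, Y) vertices; enclosed area = 216.71 mm².

216.71 mm²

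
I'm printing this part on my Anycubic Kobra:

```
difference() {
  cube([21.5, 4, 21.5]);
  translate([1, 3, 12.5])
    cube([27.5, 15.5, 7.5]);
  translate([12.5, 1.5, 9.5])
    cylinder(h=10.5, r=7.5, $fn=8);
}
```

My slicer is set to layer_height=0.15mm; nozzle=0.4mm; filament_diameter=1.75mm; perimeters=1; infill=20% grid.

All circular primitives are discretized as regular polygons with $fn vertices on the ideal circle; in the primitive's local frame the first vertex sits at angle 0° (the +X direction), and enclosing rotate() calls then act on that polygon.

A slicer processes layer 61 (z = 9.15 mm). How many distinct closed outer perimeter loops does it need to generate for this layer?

1

At z = 9.15 mm: the 21.5×4 cube contributes its full rectangle; the cube at (1, 3) does not reach this height (z outside [12.5, 20]); the cylinder at (12.5, 1.5) is absent (z outside [9.5, 20]); Subtracting the remaining from the first: none of the subtracted shapes is present at this height, so the 21.5×4 cube is unchanged — 1 connected region. The result has 1 disconnected region.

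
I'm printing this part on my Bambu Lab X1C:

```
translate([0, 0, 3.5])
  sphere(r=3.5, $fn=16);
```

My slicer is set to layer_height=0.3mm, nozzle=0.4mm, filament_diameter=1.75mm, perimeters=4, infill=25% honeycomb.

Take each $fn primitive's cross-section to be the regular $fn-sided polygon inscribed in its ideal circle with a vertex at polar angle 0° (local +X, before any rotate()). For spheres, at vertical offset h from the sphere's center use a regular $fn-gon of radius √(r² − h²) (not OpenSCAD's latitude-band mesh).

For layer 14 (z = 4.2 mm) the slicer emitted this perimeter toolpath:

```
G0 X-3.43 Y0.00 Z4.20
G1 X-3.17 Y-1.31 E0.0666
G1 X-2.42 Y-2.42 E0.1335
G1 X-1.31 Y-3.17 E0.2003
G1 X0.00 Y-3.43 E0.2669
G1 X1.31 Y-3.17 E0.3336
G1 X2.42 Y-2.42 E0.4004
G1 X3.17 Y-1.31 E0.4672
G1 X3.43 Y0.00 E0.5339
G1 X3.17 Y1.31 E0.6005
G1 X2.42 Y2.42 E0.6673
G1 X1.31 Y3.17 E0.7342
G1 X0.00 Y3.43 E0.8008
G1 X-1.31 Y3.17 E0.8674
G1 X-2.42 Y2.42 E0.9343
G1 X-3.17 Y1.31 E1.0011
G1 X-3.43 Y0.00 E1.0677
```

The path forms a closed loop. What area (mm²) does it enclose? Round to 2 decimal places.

Apply the shoelace formula to the sequence of (X, Y) vertices; enclosed area = 35.98 mm².

35.98 mm²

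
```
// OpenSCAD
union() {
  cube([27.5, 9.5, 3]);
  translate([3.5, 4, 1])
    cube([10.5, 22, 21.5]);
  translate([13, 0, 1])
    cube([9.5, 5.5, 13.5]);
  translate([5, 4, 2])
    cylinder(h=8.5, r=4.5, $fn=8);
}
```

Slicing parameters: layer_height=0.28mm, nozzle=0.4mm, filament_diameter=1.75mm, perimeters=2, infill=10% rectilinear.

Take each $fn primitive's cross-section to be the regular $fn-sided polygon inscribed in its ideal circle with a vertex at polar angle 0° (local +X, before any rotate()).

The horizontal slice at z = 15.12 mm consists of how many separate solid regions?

1

At z = 15.12 mm: the cube is absent (z outside [0, 3]); the 10.5×22 cube at (3.5, 4) contributes its full rectangle; the cube at (13, 0) is absent (z outside [1, 14.5]); the cylinder at (5, 4) is absent (z outside [2, 10.5]); Merging all regions: only the 10.5×22 cube at (3.5, 4) is present, so the union is just that shape — 1 connected region. The result has 1 disconnected region.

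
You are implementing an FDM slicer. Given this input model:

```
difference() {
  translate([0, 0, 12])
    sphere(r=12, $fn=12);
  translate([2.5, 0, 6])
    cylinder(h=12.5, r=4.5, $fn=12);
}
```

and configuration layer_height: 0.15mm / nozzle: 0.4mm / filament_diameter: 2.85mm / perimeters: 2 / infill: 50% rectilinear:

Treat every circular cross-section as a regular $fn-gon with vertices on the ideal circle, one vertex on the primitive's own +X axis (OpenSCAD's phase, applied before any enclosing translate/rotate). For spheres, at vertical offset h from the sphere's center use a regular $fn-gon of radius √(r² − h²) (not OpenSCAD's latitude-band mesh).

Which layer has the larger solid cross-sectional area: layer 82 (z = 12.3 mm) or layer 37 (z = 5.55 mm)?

Layer 82 (z = 12.3): the r=12 sphere contributes a regular 12-gon of circumradius √(12²−0.3²) = 11.996 (area = (12/2)·11.996²·sin(360°/12) = 431.73 mm²); the r=4.5 cylinder at (2.5, 0) gives a regular 12-gon of circumradius 4.5 (constant along its height) (area = (12/2)·4.500²·sin(360°/12) = 60.75 mm²); After the difference (first − rest): starting from the r=12 sphere (431.73 mm²), the r=4.5 cylinder at (2.5, 0) lies wholly inside it (removes its full 60.75 mm² and its 27.95 mm outline becomes a hole wall) — area = 370.98 mm². So its area = 370.98 mm². Layer 37 (z = 5.55): the sphere: section is a regular 12-gon, circumradius = √(r²−h²) = √(12²−6.45²) = 10.119 (area = (12/2)·10.119²·sin(360°/12) = 307.19 mm²); the cylinder at (2.5, 0) is absent (z outside [6, 18.5]); After the difference (first − rest): none of the subtracted shapes is present at this height, so the r=12 sphere is unchanged — area = 307.19 mm². So its area = 307.19 mm². Layer 82 is larger (370.98 vs 307.19 mm²).

layer 82 (z = 12.3 mm)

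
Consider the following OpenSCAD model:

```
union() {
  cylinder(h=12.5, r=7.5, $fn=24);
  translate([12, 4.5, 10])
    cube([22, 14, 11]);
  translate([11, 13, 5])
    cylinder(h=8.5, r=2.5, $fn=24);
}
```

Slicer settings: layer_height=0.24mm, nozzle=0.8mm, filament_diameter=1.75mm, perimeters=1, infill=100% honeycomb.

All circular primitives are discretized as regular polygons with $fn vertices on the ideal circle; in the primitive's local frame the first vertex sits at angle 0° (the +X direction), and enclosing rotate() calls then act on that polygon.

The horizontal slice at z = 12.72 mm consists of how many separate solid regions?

1

At z = 12.72 mm: the cylinder is absent (z outside [0, 12.5]); the cube at (12, 4.5) (footprint 22×14) is included at this height; the cylinder at (11, 13): section is a regular 24-gon, circumradius r=2.5; Taking the union: the regions partially overlap (shared area 4.87 mm²), so overlapping operands fuse into one piece — 1 connected region. The result has 1 disconnected region.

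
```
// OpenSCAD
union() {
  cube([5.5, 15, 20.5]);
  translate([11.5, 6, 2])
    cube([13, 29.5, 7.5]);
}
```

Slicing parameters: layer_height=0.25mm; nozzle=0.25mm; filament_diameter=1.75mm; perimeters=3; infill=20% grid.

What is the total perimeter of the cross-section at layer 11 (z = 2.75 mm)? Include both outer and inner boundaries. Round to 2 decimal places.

At z = 2.75 mm: the cube (footprint 5.5×15) is included at this height (perimeter 41.00 mm); the cube at (11.5, 6) (footprint 13×29.5) is included at this height (perimeter 85.00 mm); Merging all regions: the 2 present regions are separate (no shared area or edge), so areas and boundary lengths simply add and each stays a separate island — boundary = 126.00 mm. Overall, the cross-section has 2 separate islands. Total boundary length (outer) = 126.00 mm.

126.00 mm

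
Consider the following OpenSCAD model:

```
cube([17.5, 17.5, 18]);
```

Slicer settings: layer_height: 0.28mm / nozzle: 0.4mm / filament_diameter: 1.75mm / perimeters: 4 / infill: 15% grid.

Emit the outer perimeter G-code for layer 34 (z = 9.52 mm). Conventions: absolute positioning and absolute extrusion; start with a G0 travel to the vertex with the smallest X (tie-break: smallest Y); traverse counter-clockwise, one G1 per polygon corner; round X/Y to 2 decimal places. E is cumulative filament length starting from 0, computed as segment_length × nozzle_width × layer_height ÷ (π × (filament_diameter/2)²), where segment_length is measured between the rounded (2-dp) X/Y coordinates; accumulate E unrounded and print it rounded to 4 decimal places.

G0 X0.00 Y0.00 Z9.52
G1 X17.50 Y0.00 E0.8149
G1 X17.50 Y17.50 E1.6297
G1 X0.00 Y17.50 E2.4446
G1 X0.00 Y0.00 E3.2595

At z = 9.52 mm: the cube is present — its section is the full 17.5×17.5 rectangle. The outline is a single polygon with 4 vertices. Extrusion per mm of travel: 0.4 × 0.28 / (π × 0.875²) = 0.046564. Accumulating E over each segment gives final E = 3.2595.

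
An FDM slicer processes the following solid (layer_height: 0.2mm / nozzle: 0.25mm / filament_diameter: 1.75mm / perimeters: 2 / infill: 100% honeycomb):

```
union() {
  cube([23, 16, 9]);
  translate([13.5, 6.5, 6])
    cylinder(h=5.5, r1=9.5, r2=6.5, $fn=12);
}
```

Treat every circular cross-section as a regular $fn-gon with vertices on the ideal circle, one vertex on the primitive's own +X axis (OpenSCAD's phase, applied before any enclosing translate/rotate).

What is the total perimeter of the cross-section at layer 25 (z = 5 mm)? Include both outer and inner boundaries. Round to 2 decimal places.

At z = 5 mm: the 23×16 cube contributes its full rectangle (perimeter 78.00 mm); the cone at (13.5, 6.5) is absent (z outside [6, 11.5]); Combining (union): only the 23×16 cube is present, so the union is just that shape — boundary = 78.00 mm. Overall, the cross-section is a single solid region. Total boundary length (outer) = 78.00 mm.

78.00 mm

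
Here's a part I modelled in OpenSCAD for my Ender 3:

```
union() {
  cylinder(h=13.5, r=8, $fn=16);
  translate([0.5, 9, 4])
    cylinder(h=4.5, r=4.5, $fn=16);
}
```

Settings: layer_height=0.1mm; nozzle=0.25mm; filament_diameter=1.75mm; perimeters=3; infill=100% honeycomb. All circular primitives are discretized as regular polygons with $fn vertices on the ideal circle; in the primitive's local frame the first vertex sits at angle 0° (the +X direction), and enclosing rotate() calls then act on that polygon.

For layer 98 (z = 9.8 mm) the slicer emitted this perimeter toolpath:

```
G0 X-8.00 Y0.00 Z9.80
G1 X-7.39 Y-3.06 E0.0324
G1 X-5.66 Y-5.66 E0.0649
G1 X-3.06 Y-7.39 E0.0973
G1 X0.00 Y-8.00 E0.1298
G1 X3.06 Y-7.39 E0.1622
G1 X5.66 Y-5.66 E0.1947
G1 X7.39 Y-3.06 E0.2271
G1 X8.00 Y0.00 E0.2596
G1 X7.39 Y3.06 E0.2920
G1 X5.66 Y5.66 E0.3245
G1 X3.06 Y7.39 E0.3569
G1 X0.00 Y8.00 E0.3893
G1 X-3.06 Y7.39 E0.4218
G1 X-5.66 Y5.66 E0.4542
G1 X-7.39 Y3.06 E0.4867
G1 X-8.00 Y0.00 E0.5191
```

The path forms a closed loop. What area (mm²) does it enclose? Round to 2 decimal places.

195.95 mm²

Apply the shoelace formula to the sequence of (X, Y) vertices; enclosed area = 195.95 mm².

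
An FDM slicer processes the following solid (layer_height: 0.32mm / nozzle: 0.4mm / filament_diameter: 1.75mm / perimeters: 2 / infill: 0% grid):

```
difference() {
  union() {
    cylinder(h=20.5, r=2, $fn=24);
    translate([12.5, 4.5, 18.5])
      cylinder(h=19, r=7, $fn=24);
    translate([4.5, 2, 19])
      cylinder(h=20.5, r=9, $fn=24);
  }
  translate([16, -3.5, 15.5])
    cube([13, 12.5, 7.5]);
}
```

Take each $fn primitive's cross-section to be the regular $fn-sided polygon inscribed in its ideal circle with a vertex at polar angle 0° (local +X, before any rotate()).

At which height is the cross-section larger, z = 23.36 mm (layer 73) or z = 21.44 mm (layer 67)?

Layer 73 (z = 23.36): the cylinder is absent (z outside [0, 20.5]); the cylinder at (12.5, 4.5): section is a regular 24-gon, circumradius r=7 (area = (24/2)·7.000²·sin(360°/24) = 152.19 mm²); the r=9 cylinder at (4.5, 2) contributes a regular 24-gon of circumradius 9 (area = (24/2)·9.000²·sin(360°/24) = 251.57 mm²); Combining (union): the regions partially overlap — summed areas 403.76 mm² minus the doubly-counted overlap 70.70 mm² gives 333.06 mm² — area = 333.06 mm²; the cube at (16, -3.5) is not intersected at this z (z outside [15.5, 23]); After the difference (first − rest): none of the subtracted shapes is present at this height, so the result so far is unchanged — area = 333.06 mm². So its area = 333.06 mm². Layer 67 (z = 21.44): the cylinder is not intersected at this z (z outside [0, 20.5]); the cylinder at (12.5, 4.5): section is a regular 24-gon, circumradius r=7 (area = (24/2)·7.000²·sin(360°/24) = 152.19 mm²); the r=9 cylinder at (4.5, 2) gives a regular 24-gon of circumradius 9 (constant along its height) (area = (24/2)·9.000²·sin(360°/24) = 251.57 mm²); Combining (union): the regions partially overlap — summed areas 403.76 mm² minus the doubly-counted overlap 70.70 mm² gives 333.06 mm² — area = 333.06 mm²; the cube at (16, -3.5) is present — its section is the full 13×12.5 rectangle (area 162.50 mm²); Subtracting the remaining from the first: starting from that combined region (333.06 mm²), the 13×12.5 cube at (16, -3.5) partially overlaps it — only the 27.97 mm² overlap (of its 162.50 mm²) is removed, clipping the outline — area = 305.08 mm². So its area = 305.08 mm². Layer 73 is larger (333.06 vs 305.08 mm²).

layer 73 (z = 23.36 mm)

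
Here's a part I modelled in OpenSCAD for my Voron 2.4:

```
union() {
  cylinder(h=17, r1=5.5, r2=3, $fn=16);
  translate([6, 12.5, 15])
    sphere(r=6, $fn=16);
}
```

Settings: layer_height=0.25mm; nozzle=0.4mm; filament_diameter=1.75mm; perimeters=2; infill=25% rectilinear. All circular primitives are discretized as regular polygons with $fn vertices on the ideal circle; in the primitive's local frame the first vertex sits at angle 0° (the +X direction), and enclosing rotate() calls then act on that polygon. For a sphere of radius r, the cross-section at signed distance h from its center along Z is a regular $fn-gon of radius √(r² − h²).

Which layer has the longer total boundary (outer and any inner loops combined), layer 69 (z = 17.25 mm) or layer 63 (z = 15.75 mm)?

Layer 69 (z = 17.25): the cone is not intersected at this z (z outside [0, 17]); the sphere at (6, 12.5): section is a regular 16-gon, circumradius = √(r²−h²) = √(6²−2.25²) = 5.562 (perimeter = 2·16·5.562·sin(180°/16) = 34.72 mm); Merging all regions: only the r=6 sphere at (6, 12.5) is present, so the union is just that shape — boundary = 34.72 mm. So its perimeter = 34.72 mm. Layer 63 (z = 15.75): the cone (r1=5.5→r2=3) has section circumradius 3.184 here — a regular 16-gon (perimeter = 2·16·3.184·sin(180°/16) = 19.88 mm); the r=6 sphere at (6, 12.5) slices to a regular 16-gon of circumradius 5.953 (√(r²−h²) with h=0.75 from center) (perimeter = 2·16·5.953·sin(180°/16) = 37.16 mm); Combining (union): the 2 present regions are separate (no shared area or edge), so areas and boundary lengths simply add and each stays a separate island — boundary = 57.04 mm. So its perimeter = 57.04 mm. Layer 63 is larger (57.04 vs 34.72 mm).

layer 63 (z = 15.75 mm)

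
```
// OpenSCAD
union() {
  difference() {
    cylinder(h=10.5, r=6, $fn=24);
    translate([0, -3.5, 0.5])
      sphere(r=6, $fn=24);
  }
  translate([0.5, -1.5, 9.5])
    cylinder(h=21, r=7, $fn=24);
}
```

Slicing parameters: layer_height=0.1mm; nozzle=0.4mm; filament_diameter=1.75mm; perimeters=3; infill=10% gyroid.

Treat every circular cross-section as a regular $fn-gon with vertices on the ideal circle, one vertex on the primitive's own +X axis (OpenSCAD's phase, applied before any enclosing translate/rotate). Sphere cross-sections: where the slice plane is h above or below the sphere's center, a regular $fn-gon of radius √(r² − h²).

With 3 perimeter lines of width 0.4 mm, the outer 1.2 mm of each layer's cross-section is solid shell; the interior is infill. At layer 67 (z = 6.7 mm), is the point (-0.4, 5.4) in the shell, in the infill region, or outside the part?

At z = 6.7 mm: the r=6 cylinder contributes a regular 24-gon of circumradius 6; the sphere at (0, -3.5) is absent (|z−center|=6.200 > r=6); After the difference (first − rest): none of the subtracted shapes is present at this height, so the r=6 cylinder is unchanged — 1 connected region; the cylinder at (0.5, -1.5) is absent (z outside [9.5, 30.5]); Taking the union: only that combined region is present, so the union is just that shape — 1 connected region. Overall, the cross-section is a single solid region. The nearest boundary edge runs (0.00, 6.00)→(-1.55, 5.80); distance from the point to it = 0.54 mm. The point is inside the cross-section, 0.54 mm from the nearest boundary — within the 1.2 mm shell band (3 × 0.4).

shell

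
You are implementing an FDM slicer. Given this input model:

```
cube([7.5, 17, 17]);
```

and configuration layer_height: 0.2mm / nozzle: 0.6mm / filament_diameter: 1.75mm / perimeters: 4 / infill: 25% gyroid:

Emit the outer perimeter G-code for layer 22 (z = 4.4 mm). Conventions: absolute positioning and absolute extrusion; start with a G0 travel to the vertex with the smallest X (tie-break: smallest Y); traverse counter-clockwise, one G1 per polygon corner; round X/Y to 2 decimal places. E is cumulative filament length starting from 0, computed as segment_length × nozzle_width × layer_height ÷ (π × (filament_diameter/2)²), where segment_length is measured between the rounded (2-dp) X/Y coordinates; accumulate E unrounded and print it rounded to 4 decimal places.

At z = 4.4 mm: the 7.5×17 cube contributes its full rectangle. The outline is a single polygon with 4 vertices. Extrusion per mm of travel: 0.6 × 0.2 / (π × 0.875²) = 0.049890. Accumulating E over each segment gives final E = 2.4446.

G0 X0.00 Y0.00 Z4.40
G1 X7.50 Y0.00 E0.3742
G1 X7.50 Y17.00 E1.2223
G1 X0.00 Y17.00 E1.5965
G1 X0.00 Y0.00 E2.4446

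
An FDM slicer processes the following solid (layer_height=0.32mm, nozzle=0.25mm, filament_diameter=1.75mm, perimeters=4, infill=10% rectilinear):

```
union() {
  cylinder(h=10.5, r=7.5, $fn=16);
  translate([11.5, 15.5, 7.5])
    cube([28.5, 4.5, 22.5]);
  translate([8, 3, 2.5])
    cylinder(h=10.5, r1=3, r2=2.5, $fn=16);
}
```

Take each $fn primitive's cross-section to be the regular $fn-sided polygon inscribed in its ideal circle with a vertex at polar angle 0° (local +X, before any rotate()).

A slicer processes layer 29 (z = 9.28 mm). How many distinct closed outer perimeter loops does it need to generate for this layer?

2

At z = 9.28 mm: the r=7.5 cylinder contributes a regular 16-gon of circumradius 7.5; the cube at (11.5, 15.5) (footprint 28.5×4.5) is included at this height; the cone at (8, 3): at t=0.646 of its height the radius interpolates to r₁+(r₂−r₁)t = 2.677, giving a regular 16-gon of that circumradius; Merging all regions: the regions partially overlap (shared area 4.54 mm²), so overlapping operands fuse into one piece — 2 connected regions. The result has 2 disconnected regions.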